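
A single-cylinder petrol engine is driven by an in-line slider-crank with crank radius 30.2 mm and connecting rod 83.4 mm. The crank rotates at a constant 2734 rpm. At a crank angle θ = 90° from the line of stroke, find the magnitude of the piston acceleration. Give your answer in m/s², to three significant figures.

962

ω = 2π·2734/60 = 286.3 rad/s
x(θ) = r cosθ + √(L² − r² sin²θ); with ω constant, a = ω²·d²x/dθ².
d²x/dθ² = −r cosθ − r²(cos2θ)/√u − r⁴ sin²2θ/(4u^{3/2}),  u = L² − r² sin²θ = 0.00604352 m².
Substituting r = 0.0302 m, L = 0.0834 m, θ = 90°: d²x/dθ² = +0.011732 m.
a = ω²·d²x/dθ² = (286.3)²·(+0.011732) = +961.66 m/s²;  |a| = 961.66 m/s².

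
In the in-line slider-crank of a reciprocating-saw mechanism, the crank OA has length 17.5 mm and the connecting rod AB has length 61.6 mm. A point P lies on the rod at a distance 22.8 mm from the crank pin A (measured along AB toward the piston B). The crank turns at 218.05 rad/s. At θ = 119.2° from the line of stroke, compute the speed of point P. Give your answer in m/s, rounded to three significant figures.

3.37

ω = 218.1 rad/s.  Crank-pin speed |V_A| = rω = 3.8159 m/s, perpendicular to OA.
Rod angle: sinφ = −(r/L) sinθ ⇒ φ = -14.359°; ω_rod = −rω cosθ/√(L²−r²sin²θ) = +31.195 rad/s.
V_P = V_A + ω_rod × AP, with AP = 0.0228 m along the rod.
Components: V_Px = −rω sinθ − a·ω_rod·sinφ = -3.1546 m/s;  V_Py = rω cosθ + a·ω_rod·cosφ = -1.1726 m/s.
|V_P| = √(V_Px² + V_Py²) = 3.3655 m/s.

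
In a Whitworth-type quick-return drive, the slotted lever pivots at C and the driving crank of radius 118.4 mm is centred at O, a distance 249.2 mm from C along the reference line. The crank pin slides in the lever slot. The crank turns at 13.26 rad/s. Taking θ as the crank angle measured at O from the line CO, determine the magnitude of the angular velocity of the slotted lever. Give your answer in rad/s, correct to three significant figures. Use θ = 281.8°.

ω = 13.26 rad/s
Crank pin A relative to C: A = (d + r cosθ, r sinθ); lever angle φ = atan2(r sinθ, d + r cosθ).
Differentiating tanφ: φ̇ = rω(d cosθ + r)/(d² + r² + 2dr cosθ).
d² + r² + 2dr cosθ = |CA|² = 0.0881866 m²;  d cosθ + r = +0.16936 m.
|ω_lever| = |0.1184·13.26·+0.16936| / 0.0881866 = 3.0151 rad/s.

3.02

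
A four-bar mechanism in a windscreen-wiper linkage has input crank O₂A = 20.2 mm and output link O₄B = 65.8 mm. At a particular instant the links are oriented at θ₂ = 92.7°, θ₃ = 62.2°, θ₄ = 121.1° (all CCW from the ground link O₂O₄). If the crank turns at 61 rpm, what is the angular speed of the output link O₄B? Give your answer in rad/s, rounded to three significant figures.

1.16

ω₂ = 6.388 rad/s (from 61 rpm).
Differentiating the loop-closure r₂e^{iθ₂}+r₃e^{iθ₃}=r₁+r₄e^{iθ₄} gives r₂ω₂e^{iθ₂}+r₃ω₃e^{iθ₃}=r₄ω₄e^{iθ₄}.
Eliminating the other unknown: ω₄ = r₂ω₂ sin(θ₂−θ₃) / [r₄ sin(θ₄−θ₃)].
Numerator sine = +0.50754; denominator sine = +0.85627.
Result = 0.0202·6.388·(+0.50754) / (0.0658·(+0.85627)) = +1.1624 rad/s; magnitude 1.1624 rad/s.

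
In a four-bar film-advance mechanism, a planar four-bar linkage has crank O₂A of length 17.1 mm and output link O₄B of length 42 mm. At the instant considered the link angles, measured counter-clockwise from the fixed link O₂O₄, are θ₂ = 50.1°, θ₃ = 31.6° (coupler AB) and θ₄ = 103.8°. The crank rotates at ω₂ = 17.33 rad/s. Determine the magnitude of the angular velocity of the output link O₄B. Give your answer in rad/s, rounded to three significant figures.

ω₂ = 17.33 rad/s
Differentiating the loop-closure r₂e^{iθ₂}+r₃e^{iθ₃}=r₁+r₄e^{iθ₄} gives r₂ω₂e^{iθ₂}+r₃ω₃e^{iθ₃}=r₄ω₄e^{iθ₄}.
Eliminating the other unknown: ω₄ = r₂ω₂ sin(θ₂−θ₃) / [r₄ sin(θ₄−θ₃)].
Numerator sine = +0.31730; denominator sine = +0.95213.
Result = 0.0171·17.33·(+0.31730) / (0.042·(+0.95213)) = +2.3514 rad/s; magnitude 2.3514 rad/s.

2.35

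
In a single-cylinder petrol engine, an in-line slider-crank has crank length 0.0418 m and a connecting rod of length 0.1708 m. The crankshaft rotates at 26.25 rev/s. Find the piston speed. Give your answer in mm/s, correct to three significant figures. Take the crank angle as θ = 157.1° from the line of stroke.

2080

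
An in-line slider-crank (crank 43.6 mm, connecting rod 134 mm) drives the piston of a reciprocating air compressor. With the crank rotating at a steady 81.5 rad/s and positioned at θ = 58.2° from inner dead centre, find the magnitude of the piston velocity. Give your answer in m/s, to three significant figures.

3.56

ω = 81.5 rad/s
For an in-line slider-crank, x = r cosθ + √(L² − r² sin²θ), so v = −rω sinθ·[1 + r cosθ/√(L² − r² sin²θ)].
With r = 0.0436 m, L = 0.134 m, θ = 58.2°: √(L² − r² sin²θ) = 0.12877 m.
v = −0.0436·81.5·0.84989·[1 + 0.0436·0.52696/0.12877] = -3.5588 m/s.
|v| = 3.5588 m/s.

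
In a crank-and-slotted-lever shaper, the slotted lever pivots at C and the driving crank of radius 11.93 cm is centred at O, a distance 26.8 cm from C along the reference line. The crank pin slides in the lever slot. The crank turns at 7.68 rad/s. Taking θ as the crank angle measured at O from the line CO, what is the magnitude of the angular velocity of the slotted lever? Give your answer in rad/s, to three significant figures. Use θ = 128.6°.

ω = 7.68 rad/s
Crank pin A relative to C: A = (d + r cosθ, r sinθ); lever angle φ = atan2(r sinθ, d + r cosθ).
Differentiating tanφ: φ̇ = rω(d cosθ + r)/(d² + r² + 2dr cosθ).
d² + r² + 2dr cosθ = |CA|² = 0.0461626 m²;  d cosθ + r = -0.0479 m.
|ω_lever| = |0.1193·7.68·-0.0479| / 0.0461626 = 0.9507 rad/s.

0.951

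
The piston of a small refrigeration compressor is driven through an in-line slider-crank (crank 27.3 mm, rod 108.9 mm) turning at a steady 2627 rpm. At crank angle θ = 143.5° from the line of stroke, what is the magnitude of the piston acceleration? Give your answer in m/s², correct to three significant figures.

1500

ω = 2π·2627/60 = 275.1 rad/s
x(θ) = r cosθ + √(L² − r² sin²θ); with ω constant, a = ω²·d²x/dθ².
d²x/dθ² = −r cosθ − r²(cos2θ)/√u − r⁴ sin²2θ/(4u^{3/2}),  u = L² − r² sin²θ = 0.0115955 m².
Substituting r = 0.0273 m, L = 0.1089 m, θ = 143.5°: d²x/dθ² = +0.01982 m.
a = ω²·d²x/dθ² = (275.1)²·(+0.01982) = +1500 m/s²;  |a| = 1500 m/s².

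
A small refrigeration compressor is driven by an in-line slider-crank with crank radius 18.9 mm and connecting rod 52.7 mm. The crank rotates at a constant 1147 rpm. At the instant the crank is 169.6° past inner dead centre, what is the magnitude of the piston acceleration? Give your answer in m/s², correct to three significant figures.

ω = 2π·1147/60 = 120.1 rad/s
x(θ) = r cosθ + √(L² − r² sin²θ); with ω constant, a = ω²·d²x/dθ².
d²x/dθ² = −r cosθ − r²(cos2θ)/√u − r⁴ sin²2θ/(4u^{3/2}),  u = L² − r² sin²θ = 0.00276565 m².
Substituting r = 0.0189 m, L = 0.0527 m, θ = 169.6°: d²x/dθ² = +0.012212 m.
a = ω²·d²x/dθ² = (120.1)²·(+0.012212) = +176.19 m/s²;  |a| = 176.19 m/s².

176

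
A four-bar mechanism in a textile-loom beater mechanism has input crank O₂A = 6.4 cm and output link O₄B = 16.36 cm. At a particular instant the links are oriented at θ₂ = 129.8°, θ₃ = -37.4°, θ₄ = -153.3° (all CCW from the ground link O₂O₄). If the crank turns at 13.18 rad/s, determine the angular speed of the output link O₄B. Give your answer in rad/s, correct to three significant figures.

ω₂ = 13.18 rad/s
Differentiating the loop-closure r₂e^{iθ₂}+r₃e^{iθ₃}=r₁+r₄e^{iθ₄} gives r₂ω₂e^{iθ₂}+r₃ω₃e^{iθ₃}=r₄ω₄e^{iθ₄}.
Eliminating the other unknown: ω₄ = r₂ω₂ sin(θ₂−θ₃) / [r₄ sin(θ₄−θ₃)].
Numerator sine = +0.22155; denominator sine = -0.89956.
Result = 0.064·13.18·(+0.22155) / (0.1636·(-0.89956)) = -1.2698 rad/s; magnitude 1.2698 rad/s.

1.27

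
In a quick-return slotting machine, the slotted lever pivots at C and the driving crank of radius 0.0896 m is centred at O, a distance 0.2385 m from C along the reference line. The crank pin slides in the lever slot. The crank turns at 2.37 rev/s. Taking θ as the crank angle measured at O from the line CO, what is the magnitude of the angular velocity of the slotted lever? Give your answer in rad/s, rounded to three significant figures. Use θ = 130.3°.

ω = 14.89 rad/s (from 2.37 rev/s).
Crank pin A relative to C: A = (d + r cosθ, r sinθ); lever angle φ = atan2(r sinθ, d + r cosθ).
Differentiating tanφ: φ̇ = rω(d cosθ + r)/(d² + r² + 2dr cosθ).
d² + r² + 2dr cosθ = |CA|² = 0.0372671 m²;  d cosθ + r = -0.064659 m.
|ω_lever| = |0.0896·14.89·-0.064659| / 0.0372671 = 2.315 rad/s.

2.31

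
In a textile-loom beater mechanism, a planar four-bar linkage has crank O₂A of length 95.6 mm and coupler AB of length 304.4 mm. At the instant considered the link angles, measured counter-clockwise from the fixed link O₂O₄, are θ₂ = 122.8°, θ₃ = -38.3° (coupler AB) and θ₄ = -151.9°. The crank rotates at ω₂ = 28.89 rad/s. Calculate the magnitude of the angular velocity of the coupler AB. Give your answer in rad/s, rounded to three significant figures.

9.87

ω₂ = 28.89 rad/s
Differentiating the loop-closure r₂e^{iθ₂}+r₃e^{iθ₃}=r₁+r₄e^{iθ₄} gives r₂ω₂e^{iθ₂}+r₃ω₃e^{iθ₃}=r₄ω₄e^{iθ₄}.
Eliminating the other unknown: ω₃ = r₂ω₂ sin(θ₄−θ₂) / [r₃ sin(θ₃−θ₄)].
Numerator sine = +0.99664; denominator sine = +0.91636.
Result = 0.0956·28.89·(+0.99664) / (0.3044·(+0.91636)) = +9.868 rad/s; magnitude 9.868 rad/s.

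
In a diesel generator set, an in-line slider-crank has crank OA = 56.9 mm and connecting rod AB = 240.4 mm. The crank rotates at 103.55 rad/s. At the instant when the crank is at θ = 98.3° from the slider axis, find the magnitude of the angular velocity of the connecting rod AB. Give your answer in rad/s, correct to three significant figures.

3.64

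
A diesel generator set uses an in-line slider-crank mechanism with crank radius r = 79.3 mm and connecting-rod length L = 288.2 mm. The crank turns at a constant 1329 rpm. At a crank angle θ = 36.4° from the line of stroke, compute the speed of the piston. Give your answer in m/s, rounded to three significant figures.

ω = 2π·1329/60 = 139.2 rad/s
For an in-line slider-crank, x = r cosθ + √(L² − r² sin²θ), so v = −rω sinθ·[1 + r cosθ/√(L² − r² sin²θ)].
With r = 0.0793 m, L = 0.2882 m, θ = 36.4°: √(L² − r² sin²θ) = 0.28433 m.
v = −0.0793·139.2·0.59342·[1 + 0.0793·0.80489/0.28433] = -8.0194 m/s.
|v| = 8.0194 m/s.

8.02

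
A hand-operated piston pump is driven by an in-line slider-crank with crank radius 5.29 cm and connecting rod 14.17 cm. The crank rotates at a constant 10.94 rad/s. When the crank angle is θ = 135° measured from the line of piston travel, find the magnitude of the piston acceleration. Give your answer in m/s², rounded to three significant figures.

4.39

ω = 10.94 rad/s
x(θ) = r cosθ + √(L² − r² sin²θ); with ω constant, a = ω²·d²x/dθ².
d²x/dθ² = −r cosθ − r²(cos2θ)/√u − r⁴ sin²2θ/(4u^{3/2}),  u = L² − r² sin²θ = 0.0186797 m².
Substituting r = 0.0529 m, L = 0.1417 m, θ = 135°: d²x/dθ² = +0.036639 m.
a = ω²·d²x/dθ² = (10.94)²·(+0.036639) = +4.3851 m/s²;  |a| = 4.3851 m/s².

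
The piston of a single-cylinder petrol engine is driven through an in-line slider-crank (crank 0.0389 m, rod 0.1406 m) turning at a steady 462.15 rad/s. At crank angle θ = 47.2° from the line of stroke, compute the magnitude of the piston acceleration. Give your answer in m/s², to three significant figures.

5510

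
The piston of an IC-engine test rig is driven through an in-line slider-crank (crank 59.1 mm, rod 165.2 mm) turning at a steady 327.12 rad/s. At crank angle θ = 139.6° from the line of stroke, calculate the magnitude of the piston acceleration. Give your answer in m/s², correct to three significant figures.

4370

ω = 327.1 rad/s
x(θ) = r cosθ + √(L² − r² sin²θ); with ω constant, a = ω²·d²x/dθ².
d²x/dθ² = −r cosθ − r²(cos2θ)/√u − r⁴ sin²2θ/(4u^{3/2}),  u = L² − r² sin²θ = 0.0258239 m².
Substituting r = 0.0591 m, L = 0.1652 m, θ = 139.6°: d²x/dθ² = +0.040816 m.
a = ω²·d²x/dθ² = (327.1)²·(+0.040816) = +4367.6 m/s²;  |a| = 4367.6 m/s².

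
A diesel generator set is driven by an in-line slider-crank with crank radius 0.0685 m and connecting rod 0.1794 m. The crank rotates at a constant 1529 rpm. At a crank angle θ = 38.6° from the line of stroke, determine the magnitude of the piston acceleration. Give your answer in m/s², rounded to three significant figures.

1550

ω = 2π·1529/60 = 160.1 rad/s
x(θ) = r cosθ + √(L² − r² sin²θ); with ω constant, a = ω²·d²x/dθ².
d²x/dθ² = −r cosθ − r²(cos2θ)/√u − r⁴ sin²2θ/(4u^{3/2}),  u = L² − r² sin²θ = 0.030358 m².
Substituting r = 0.0685 m, L = 0.1794 m, θ = 38.6°: d²x/dθ² = -0.06049 m.
a = ω²·d²x/dθ² = (160.1)²·(-0.06049) = -1550.8 m/s²;  |a| = 1550.8 m/s².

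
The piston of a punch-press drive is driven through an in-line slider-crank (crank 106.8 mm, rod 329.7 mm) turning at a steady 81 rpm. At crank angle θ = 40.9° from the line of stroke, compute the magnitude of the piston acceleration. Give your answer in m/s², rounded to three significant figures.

6.24

ω = 2π·81/60 = 8.482 rad/s
x(θ) = r cosθ + √(L² − r² sin²θ); with ω constant, a = ω²·d²x/dθ².
d²x/dθ² = −r cosθ − r²(cos2θ)/√u − r⁴ sin²2θ/(4u^{3/2}),  u = L² − r² sin²θ = 0.103812 m².
Substituting r = 0.1068 m, L = 0.3297 m, θ = 40.9°: d²x/dθ² = -0.086727 m.
a = ω²·d²x/dθ² = (8.482)²·(-0.086727) = -6.24 m/s²;  |a| = 6.24 m/s².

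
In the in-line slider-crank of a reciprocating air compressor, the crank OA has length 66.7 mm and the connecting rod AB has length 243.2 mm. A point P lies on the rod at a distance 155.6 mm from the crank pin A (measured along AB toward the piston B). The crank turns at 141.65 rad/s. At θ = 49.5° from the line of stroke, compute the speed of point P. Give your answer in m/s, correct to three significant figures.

ω = 141.7 rad/s.  Crank-pin speed |V_A| = rω = 9.4481 m/s, perpendicular to OA.
Rod angle: sinφ = −(r/L) sinθ ⇒ φ = -12.037°; ω_rod = −rω cosθ/√(L²−r²sin²θ) = -25.798 rad/s.
V_P = V_A + ω_rod × AP, with AP = 0.1556 m along the rod.
Components: V_Px = −rω sinθ − a·ω_rod·sinφ = -8.0215 m/s;  V_Py = rω cosθ + a·ω_rod·cosφ = +2.2102 m/s.
|V_P| = √(V_Px² + V_Py²) = 8.3204 m/s.

8.32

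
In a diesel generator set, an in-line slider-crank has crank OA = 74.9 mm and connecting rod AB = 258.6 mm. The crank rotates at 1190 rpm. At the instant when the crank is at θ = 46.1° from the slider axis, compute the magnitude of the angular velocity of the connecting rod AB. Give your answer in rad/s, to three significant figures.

ω = 124.6 rad/s (converted from 1190 rpm).
The rod makes angle φ with the slider axis where L sinφ = r sinθ; differentiating, L cosφ·φ̇ = r ω cosθ.
L cosφ = √(L² − r² sin²θ) = 0.25291 m.
|ω_rod| = r ω |cosθ| / √(L² − r² sin²θ) = 0.0749·124.6·0.69340/0.25291 = 25.591 rad/s.

25.6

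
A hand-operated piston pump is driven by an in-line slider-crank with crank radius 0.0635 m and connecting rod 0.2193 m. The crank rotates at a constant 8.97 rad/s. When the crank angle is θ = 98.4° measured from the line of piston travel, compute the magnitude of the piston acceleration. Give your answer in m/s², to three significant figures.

2.22

ω = 8.97 rad/s
x(θ) = r cosθ + √(L² − r² sin²θ); with ω constant, a = ω²·d²x/dθ².
d²x/dθ² = −r cosθ − r²(cos2θ)/√u − r⁴ sin²2θ/(4u^{3/2}),  u = L² − r² sin²θ = 0.0441463 m².
Substituting r = 0.0635 m, L = 0.2193 m, θ = 98.4°: d²x/dθ² = +0.027612 m.
a = ω²·d²x/dθ² = (8.97)²·(+0.027612) = +2.2217 m/s²;  |a| = 2.2217 m/s².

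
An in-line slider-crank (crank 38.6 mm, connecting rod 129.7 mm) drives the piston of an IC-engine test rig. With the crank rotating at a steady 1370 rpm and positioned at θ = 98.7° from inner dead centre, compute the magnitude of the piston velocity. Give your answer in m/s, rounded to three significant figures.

5.22

ω = 2π·1370/60 = 143.5 rad/s
For an in-line slider-crank, x = r cosθ + √(L² − r² sin²θ), so v = −rω sinθ·[1 + r cosθ/√(L² − r² sin²θ)].
With r = 0.0386 m, L = 0.1297 m, θ = 98.7°: √(L² − r² sin²θ) = 0.12396 m.
v = −0.0386·143.5·0.98849·[1 + 0.0386·-0.15126/0.12396] = -5.2162 m/s.
|v| = 5.2162 m/s.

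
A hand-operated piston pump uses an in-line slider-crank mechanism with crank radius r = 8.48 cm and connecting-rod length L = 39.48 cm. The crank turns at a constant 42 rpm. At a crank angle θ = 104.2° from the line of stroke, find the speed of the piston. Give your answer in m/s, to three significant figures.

0.342

ω = 2π·42/60 = 4.398 rad/s
For an in-line slider-crank, x = r cosθ + √(L² − r² sin²θ), so v = −rω sinθ·[1 + r cosθ/√(L² − r² sin²θ)].
With r = 0.0848 m, L = 0.3948 m, θ = 104.2°: √(L² − r² sin²θ) = 0.38615 m.
v = −0.0848·4.398·0.96945·[1 + 0.0848·-0.24531/0.38615] = -0.3421 m/s.
|v| = 0.3421 m/s.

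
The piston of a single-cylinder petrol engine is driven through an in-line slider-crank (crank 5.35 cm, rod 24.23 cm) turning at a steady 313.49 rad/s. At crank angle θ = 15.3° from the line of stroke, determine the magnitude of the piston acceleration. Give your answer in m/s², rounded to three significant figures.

6080

ω = 313.5 rad/s
x(θ) = r cosθ + √(L² − r² sin²θ); with ω constant, a = ω²·d²x/dθ².
d²x/dθ² = −r cosθ − r²(cos2θ)/√u − r⁴ sin²2θ/(4u^{3/2}),  u = L² − r² sin²θ = 0.05851 m².
Substituting r = 0.0535 m, L = 0.2423 m, θ = 15.3°: d²x/dθ² = -0.061826 m.
a = ω²·d²x/dθ² = (313.5)²·(-0.061826) = -6076.1 m/s²;  |a| = 6076.1 m/s².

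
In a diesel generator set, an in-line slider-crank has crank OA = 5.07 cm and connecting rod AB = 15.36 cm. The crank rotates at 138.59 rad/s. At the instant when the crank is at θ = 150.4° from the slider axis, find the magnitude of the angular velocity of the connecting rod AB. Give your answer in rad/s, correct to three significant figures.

40.3

ω = 138.6 rad/s
The rod makes angle φ with the slider axis where L sinφ = r sinθ; differentiating, L cosφ·φ̇ = r ω cosθ.
L cosφ = √(L² − r² sin²θ) = 0.15154 m.
|ω_rod| = r ω |cosθ| / √(L² − r² sin²θ) = 0.0507·138.6·0.86949/0.15154 = 40.315 rad/s.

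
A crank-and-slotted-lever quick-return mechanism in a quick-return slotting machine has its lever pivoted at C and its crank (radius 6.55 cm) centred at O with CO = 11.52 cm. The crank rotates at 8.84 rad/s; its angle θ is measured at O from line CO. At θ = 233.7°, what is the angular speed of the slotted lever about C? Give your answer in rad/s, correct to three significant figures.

ω = 8.84 rad/s
Crank pin A relative to C: A = (d + r cosθ, r sinθ); lever angle φ = atan2(r sinθ, d + r cosθ).
Differentiating tanφ: φ̇ = rω(d cosθ + r)/(d² + r² + 2dr cosθ).
d² + r² + 2dr cosθ = |CA|² = 0.0086271 m²;  d cosθ + r = -0.0026999 m.
|ω_lever| = |0.0655·8.84·-0.0026999| / 0.0086271 = 0.18121 rad/s.

0.181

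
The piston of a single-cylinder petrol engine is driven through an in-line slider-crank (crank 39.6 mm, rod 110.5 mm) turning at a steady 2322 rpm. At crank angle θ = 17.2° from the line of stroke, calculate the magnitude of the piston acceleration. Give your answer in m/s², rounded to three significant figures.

ω = 2π·2322/60 = 243.2 rad/s
x(θ) = r cosθ + √(L² − r² sin²θ); with ω constant, a = ω²·d²x/dθ².
d²x/dθ² = −r cosθ − r²(cos2θ)/√u − r⁴ sin²2θ/(4u^{3/2}),  u = L² − r² sin²θ = 0.0120731 m².
Substituting r = 0.0396 m, L = 0.1105 m, θ = 17.2°: d²x/dθ² = -0.049753 m.
a = ω²·d²x/dθ² = (243.2)²·(-0.049753) = -2941.7 m/s²;  |a| = 2941.7 m/s².

2940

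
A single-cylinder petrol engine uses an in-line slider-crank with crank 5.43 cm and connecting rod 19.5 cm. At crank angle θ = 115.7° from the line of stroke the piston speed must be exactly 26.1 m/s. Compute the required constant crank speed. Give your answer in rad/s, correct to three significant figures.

609

For an in-line slider-crank, |v_piston| = rω|sinθ|·[1 + r cosθ/√(L² − r² sin²θ)].
With r = 0.0543 m, L = 0.195 m, θ = 115.7°: the bracketed kinematic factor |dx/dθ| = 0.042825 m.
ω = v/|dx/dθ| = 26.1/0.042825 = 609.46 rad/s.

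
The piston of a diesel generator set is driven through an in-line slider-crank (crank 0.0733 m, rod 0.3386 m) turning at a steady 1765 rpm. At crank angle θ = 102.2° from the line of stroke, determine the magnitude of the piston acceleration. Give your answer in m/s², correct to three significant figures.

ω = 2π·1765/60 = 184.8 rad/s
x(θ) = r cosθ + √(L² − r² sin²θ); with ω constant, a = ω²·d²x/dθ².
d²x/dθ² = −r cosθ − r²(cos2θ)/√u − r⁴ sin²2θ/(4u^{3/2}),  u = L² − r² sin²θ = 0.109517 m².
Substituting r = 0.0733 m, L = 0.3386 m, θ = 102.2°: d²x/dθ² = +0.030242 m.
a = ω²·d²x/dθ² = (184.8)²·(+0.030242) = +1033.1 m/s²;  |a| = 1033.1 m/s².

1030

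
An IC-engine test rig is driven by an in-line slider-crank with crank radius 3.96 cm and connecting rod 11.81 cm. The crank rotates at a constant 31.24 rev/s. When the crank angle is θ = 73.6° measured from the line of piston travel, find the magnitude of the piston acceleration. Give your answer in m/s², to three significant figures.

ω = 2π·31.2 = 196.3 rad/s
x(θ) = r cosθ + √(L² − r² sin²θ); with ω constant, a = ω²·d²x/dθ².
d²x/dθ² = −r cosθ − r²(cos2θ)/√u − r⁴ sin²2θ/(4u^{3/2}),  u = L² − r² sin²θ = 0.0125045 m².
Substituting r = 0.0396 m, L = 0.1181 m, θ = 73.6°: d²x/dθ² = +0.00047799 m.
a = ω²·d²x/dθ² = (196.3)²·(+0.00047799) = +18.416 m/s²;  |a| = 18.416 m/s².

18.4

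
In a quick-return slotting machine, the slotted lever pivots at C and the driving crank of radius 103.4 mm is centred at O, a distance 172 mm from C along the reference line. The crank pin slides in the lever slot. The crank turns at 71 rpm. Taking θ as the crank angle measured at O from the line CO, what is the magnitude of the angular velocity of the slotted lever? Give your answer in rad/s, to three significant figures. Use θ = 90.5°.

ω = 7.435 rad/s (from 71 rpm).
Crank pin A relative to C: A = (d + r cosθ, r sinθ); lever angle φ = atan2(r sinθ, d + r cosθ).
Differentiating tanφ: φ̇ = rω(d cosθ + r)/(d² + r² + 2dr cosθ).
d² + r² + 2dr cosθ = |CA|² = 0.0399652 m²;  d cosθ + r = +0.1019 m.
|ω_lever| = |0.1034·7.435·+0.1019| / 0.0399652 = 1.9602 rad/s.

1.96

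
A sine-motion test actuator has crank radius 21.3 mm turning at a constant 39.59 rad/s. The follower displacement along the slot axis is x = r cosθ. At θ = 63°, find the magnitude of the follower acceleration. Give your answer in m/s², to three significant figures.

ω = 39.59 rad/s
x = r cosθ ⇒ ẍ = −rω² cosθ (ω constant).
|a| = rω²|cosθ| = 0.0213·(39.59)²·|cos 63°| = 15.156 m/s².

15.2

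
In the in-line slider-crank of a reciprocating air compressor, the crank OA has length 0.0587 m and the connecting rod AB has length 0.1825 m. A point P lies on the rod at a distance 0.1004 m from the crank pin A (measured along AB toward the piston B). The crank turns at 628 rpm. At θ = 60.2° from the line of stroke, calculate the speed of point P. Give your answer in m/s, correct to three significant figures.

3.76

ω = 65.76 rad/s.  Crank-pin speed |V_A| = rω = 3.8603 m/s, perpendicular to OA.
Rod angle: sinφ = −(r/L) sinθ ⇒ φ = -16.207°; ω_rod = −rω cosθ/√(L²−r²sin²θ) = -10.947 rad/s.
V_P = V_A + ω_rod × AP, with AP = 0.1004 m along the rod.
Components: V_Px = −rω sinθ − a·ω_rod·sinφ = -3.6567 m/s;  V_Py = rω cosθ + a·ω_rod·cosφ = +0.86306 m/s.
|V_P| = √(V_Px² + V_Py²) = 3.7571 m/s.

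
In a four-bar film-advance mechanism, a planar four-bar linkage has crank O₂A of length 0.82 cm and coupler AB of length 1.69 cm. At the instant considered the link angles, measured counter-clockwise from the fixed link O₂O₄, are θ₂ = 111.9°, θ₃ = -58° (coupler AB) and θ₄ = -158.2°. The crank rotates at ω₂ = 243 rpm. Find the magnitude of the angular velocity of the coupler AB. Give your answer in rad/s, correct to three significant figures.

12.5

ω₂ = 25.45 rad/s (from 243 rpm).
Differentiating the loop-closure r₂e^{iθ₂}+r₃e^{iθ₃}=r₁+r₄e^{iθ₄} gives r₂ω₂e^{iθ₂}+r₃ω₃e^{iθ₃}=r₄ω₄e^{iθ₄}.
Eliminating the other unknown: ω₃ = r₂ω₂ sin(θ₄−θ₂) / [r₃ sin(θ₃−θ₄)].
Numerator sine = +1.00000; denominator sine = +0.98420.
Result = 0.0082·25.45·(+1.00000) / (0.0169·(+0.98420)) = +12.545 rad/s; magnitude 12.545 rad/s.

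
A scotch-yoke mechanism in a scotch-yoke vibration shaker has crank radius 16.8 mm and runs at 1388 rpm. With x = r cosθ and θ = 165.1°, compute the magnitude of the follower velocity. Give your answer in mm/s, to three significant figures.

628

ω = 145.4 rad/s (from 1388 rpm).
x = r cosθ ⇒ ẋ = −rω sinθ.
|v| = rω|sinθ| = 0.0168·145.4·|sin 165.1°| = 0.62789 m/s = 627.89 mm/s.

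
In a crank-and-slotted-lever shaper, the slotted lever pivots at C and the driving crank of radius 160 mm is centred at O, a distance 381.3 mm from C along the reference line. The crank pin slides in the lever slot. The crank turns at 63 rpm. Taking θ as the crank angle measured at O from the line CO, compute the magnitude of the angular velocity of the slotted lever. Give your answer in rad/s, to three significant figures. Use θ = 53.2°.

1.68

ω = 6.597 rad/s (from 63 rpm).
Crank pin A relative to C: A = (d + r cosθ, r sinθ); lever angle φ = atan2(r sinθ, d + r cosθ).
Differentiating tanφ: φ̇ = rω(d cosθ + r)/(d² + r² + 2dr cosθ).
d² + r² + 2dr cosθ = |CA|² = 0.24408 m²;  d cosθ + r = +0.38841 m.
|ω_lever| = |0.16·6.597·+0.38841| / 0.24408 = 1.6797 rad/s.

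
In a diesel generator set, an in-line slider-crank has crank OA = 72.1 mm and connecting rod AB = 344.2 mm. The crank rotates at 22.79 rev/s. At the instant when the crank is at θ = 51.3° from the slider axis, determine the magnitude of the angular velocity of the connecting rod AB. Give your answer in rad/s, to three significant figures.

ω = 143.2 rad/s (converted from 22.79 rev/s).
The rod makes angle φ with the slider axis where L sinφ = r sinθ; differentiating, L cosφ·φ̇ = r ω cosθ.
L cosφ = √(L² − r² sin²θ) = 0.33957 m.
|ω_rod| = r ω |cosθ| / √(L² − r² sin²θ) = 0.0721·143.2·0.62524/0.33957 = 19.01 rad/s.

19.0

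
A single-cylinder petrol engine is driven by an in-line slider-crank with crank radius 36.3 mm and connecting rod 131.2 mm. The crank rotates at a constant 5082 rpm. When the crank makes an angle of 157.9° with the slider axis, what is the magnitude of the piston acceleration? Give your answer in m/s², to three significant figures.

ω = 2π·5082/60 = 532.2 rad/s
x(θ) = r cosθ + √(L² − r² sin²θ); with ω constant, a = ω²·d²x/dθ².
d²x/dθ² = −r cosθ − r²(cos2θ)/√u − r⁴ sin²2θ/(4u^{3/2}),  u = L² − r² sin²θ = 0.0170269 m².
Substituting r = 0.0363 m, L = 0.1312 m, θ = 157.9°: d²x/dθ² = +0.026299 m.
a = ω²·d²x/dθ² = (532.2)²·(+0.026299) = +7448.3 m/s²;  |a| = 7448.3 m/s².

7450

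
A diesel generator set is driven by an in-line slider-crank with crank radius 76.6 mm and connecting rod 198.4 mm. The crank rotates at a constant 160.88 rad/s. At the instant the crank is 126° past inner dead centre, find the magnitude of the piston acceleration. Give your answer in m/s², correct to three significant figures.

1380

ω = 160.9 rad/s
x(θ) = r cosθ + √(L² − r² sin²θ); with ω constant, a = ω²·d²x/dθ².
d²x/dθ² = −r cosθ − r²(cos2θ)/√u − r⁴ sin²2θ/(4u^{3/2}),  u = L² − r² sin²θ = 0.0355222 m².
Substituting r = 0.0766 m, L = 0.1984 m, θ = 126°: d²x/dθ² = +0.053482 m.
a = ω²·d²x/dθ² = (160.9)²·(+0.053482) = +1384.2 m/s²;  |a| = 1384.2 m/s².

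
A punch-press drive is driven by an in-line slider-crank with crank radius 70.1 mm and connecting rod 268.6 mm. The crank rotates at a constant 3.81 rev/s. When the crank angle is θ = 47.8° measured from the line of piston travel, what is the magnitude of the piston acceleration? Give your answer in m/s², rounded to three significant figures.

26.1

ω = 2π·3.81 = 23.94 rad/s
x(θ) = r cosθ + √(L² − r² sin²θ); with ω constant, a = ω²·d²x/dθ².
d²x/dθ² = −r cosθ − r²(cos2θ)/√u − r⁴ sin²2θ/(4u^{3/2}),  u = L² − r² sin²θ = 0.0694492 m².
Substituting r = 0.0701 m, L = 0.2686 m, θ = 47.8°: d²x/dθ² = -0.045595 m.
a = ω²·d²x/dθ² = (23.94)²·(-0.045595) = -26.129 m/s²;  |a| = 26.129 m/s².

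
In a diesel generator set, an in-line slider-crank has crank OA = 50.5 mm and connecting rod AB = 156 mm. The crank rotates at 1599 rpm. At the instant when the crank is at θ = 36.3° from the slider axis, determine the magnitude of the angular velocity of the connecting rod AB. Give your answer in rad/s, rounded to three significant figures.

44.5

ω = 167.4 rad/s (converted from 1599 rpm).
The rod makes angle φ with the slider axis where L sinφ = r sinθ; differentiating, L cosφ·φ̇ = r ω cosθ.
L cosφ = √(L² − r² sin²θ) = 0.15311 m.
|ω_rod| = r ω |cosθ| / √(L² − r² sin²θ) = 0.0505·167.4·0.80593/0.15311 = 44.511 rad/s.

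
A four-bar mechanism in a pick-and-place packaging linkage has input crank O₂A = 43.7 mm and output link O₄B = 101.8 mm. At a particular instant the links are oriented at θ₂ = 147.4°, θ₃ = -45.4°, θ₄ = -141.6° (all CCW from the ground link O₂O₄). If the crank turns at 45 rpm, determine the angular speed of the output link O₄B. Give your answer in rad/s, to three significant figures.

0.451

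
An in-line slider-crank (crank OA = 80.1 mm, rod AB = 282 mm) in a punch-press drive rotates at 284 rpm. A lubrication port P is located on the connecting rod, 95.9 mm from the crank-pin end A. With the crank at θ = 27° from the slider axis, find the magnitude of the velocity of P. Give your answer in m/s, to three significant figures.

1.83

ω = 29.74 rad/s.  Crank-pin speed |V_A| = rω = 2.3822 m/s, perpendicular to OA.
Rod angle: sinφ = −(r/L) sinθ ⇒ φ = -7.409°; ω_rod = −rω cosθ/√(L²−r²sin²θ) = -7.5902 rad/s.
V_P = V_A + ω_rod × AP, with AP = 0.0959 m along the rod.
Components: V_Px = −rω sinθ − a·ω_rod·sinφ = -1.1754 m/s;  V_Py = rω cosθ + a·ω_rod·cosφ = +1.4007 m/s.
|V_P| = √(V_Px² + V_Py²) = 1.8285 m/s.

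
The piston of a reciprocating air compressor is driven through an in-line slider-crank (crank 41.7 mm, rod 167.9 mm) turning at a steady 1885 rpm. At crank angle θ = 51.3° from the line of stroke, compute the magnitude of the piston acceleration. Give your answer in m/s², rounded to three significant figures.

ω = 2π·1885/60 = 197.4 rad/s
x(θ) = r cosθ + √(L² − r² sin²θ); with ω constant, a = ω²·d²x/dθ².
d²x/dθ² = −r cosθ − r²(cos2θ)/√u − r⁴ sin²2θ/(4u^{3/2}),  u = L² − r² sin²θ = 0.0271313 m².
Substituting r = 0.0417 m, L = 0.1679 m, θ = 51.3°: d²x/dθ² = -0.023931 m.
a = ω²·d²x/dθ² = (197.4)²·(-0.023931) = -932.48 m/s²;  |a| = 932.48 m/s².

932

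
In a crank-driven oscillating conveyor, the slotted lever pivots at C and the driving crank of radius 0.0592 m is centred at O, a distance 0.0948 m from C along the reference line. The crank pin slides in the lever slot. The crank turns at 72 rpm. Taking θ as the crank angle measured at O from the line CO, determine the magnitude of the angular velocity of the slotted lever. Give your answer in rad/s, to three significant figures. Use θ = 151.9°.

4.21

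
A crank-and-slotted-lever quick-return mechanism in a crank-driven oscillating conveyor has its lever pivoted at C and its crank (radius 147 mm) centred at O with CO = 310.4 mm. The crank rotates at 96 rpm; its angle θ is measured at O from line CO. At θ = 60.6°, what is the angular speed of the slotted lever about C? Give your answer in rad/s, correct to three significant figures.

ω = 10.05 rad/s (from 96 rpm).
Crank pin A relative to C: A = (d + r cosθ, r sinθ); lever angle φ = atan2(r sinθ, d + r cosθ).
Differentiating tanφ: φ̇ = rω(d cosθ + r)/(d² + r² + 2dr cosθ).
d² + r² + 2dr cosθ = |CA|² = 0.162756 m²;  d cosθ + r = +0.29938 m.
|ω_lever| = |0.147·10.05·+0.29938| / 0.162756 = 2.7183 rad/s.

2.72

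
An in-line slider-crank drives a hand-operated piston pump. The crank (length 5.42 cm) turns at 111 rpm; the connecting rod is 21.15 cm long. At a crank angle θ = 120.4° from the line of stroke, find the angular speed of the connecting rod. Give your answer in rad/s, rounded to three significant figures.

ω = 11.62 rad/s (converted from 111 rpm).
The rod makes angle φ with the slider axis where L sinφ = r sinθ; differentiating, L cosφ·φ̇ = r ω cosθ.
L cosφ = √(L² − r² sin²θ) = 0.20627 m.
|ω_rod| = r ω |cosθ| / √(L² − r² sin²θ) = 0.0542·11.62·0.50603/0.20627 = 1.5456 rad/s.

1.55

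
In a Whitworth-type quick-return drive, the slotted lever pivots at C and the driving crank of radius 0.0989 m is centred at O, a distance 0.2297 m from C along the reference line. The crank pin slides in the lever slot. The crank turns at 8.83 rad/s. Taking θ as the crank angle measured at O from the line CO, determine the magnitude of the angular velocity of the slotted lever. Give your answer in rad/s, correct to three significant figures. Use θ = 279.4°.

ω = 8.83 rad/s
Crank pin A relative to C: A = (d + r cosθ, r sinθ); lever angle φ = atan2(r sinθ, d + r cosθ).
Differentiating tanφ: φ̇ = rω(d cosθ + r)/(d² + r² + 2dr cosθ).
d² + r² + 2dr cosθ = |CA|² = 0.069964 m²;  d cosθ + r = +0.13642 m.
|ω_lever| = |0.0989·8.83·+0.13642| / 0.069964 = 1.7027 rad/s.

1.70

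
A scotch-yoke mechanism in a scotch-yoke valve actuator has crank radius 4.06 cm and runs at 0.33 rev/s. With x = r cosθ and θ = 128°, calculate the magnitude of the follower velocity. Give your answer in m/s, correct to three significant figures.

ω = 2.073 rad/s (from 0.33 rev/s).
x = r cosθ ⇒ ẋ = −rω sinθ.
|v| = rω|sinθ| = 0.0406·2.073·|sin 128°| = 0.066336 m/s.

0.0663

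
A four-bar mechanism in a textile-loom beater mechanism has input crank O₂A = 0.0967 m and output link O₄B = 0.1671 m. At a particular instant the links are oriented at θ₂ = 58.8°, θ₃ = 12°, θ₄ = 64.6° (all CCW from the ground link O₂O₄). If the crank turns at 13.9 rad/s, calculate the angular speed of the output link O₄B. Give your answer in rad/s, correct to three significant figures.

ω₂ = 13.9 rad/s
Differentiating the loop-closure r₂e^{iθ₂}+r₃e^{iθ₃}=r₁+r₄e^{iθ₄} gives r₂ω₂e^{iθ₂}+r₃ω₃e^{iθ₃}=r₄ω₄e^{iθ₄}.
Eliminating the other unknown: ω₄ = r₂ω₂ sin(θ₂−θ₃) / [r₄ sin(θ₄−θ₃)].
Numerator sine = +0.72897; denominator sine = +0.79441.
Result = 0.0967·13.9·(+0.72897) / (0.1671·(+0.79441)) = +7.3812 rad/s; magnitude 7.3812 rad/s.

7.38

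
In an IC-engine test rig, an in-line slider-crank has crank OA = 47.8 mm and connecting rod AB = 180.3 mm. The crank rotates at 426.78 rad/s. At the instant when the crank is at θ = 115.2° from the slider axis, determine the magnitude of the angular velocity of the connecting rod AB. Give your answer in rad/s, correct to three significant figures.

ω = 426.8 rad/s
The rod makes angle φ with the slider axis where L sinφ = r sinθ; differentiating, L cosφ·φ̇ = r ω cosθ.
L cosφ = √(L² − r² sin²θ) = 0.17504 m.
|ω_rod| = r ω |cosθ| / √(L² − r² sin²θ) = 0.0478·426.8·0.42578/0.17504 = 49.624 rad/s.

49.6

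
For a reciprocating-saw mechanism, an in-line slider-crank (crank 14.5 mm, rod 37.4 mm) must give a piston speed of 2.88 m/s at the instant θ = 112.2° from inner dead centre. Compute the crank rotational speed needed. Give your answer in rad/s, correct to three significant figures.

254

For an in-line slider-crank, |v_piston| = rω|sinθ|·[1 + r cosθ/√(L² − r² sin²θ)].
With r = 0.0145 m, L = 0.0374 m, θ = 112.2°: the bracketed kinematic factor |dx/dθ| = 0.011318 m.
ω = v/|dx/dθ| = 2.88/0.011318 = 254.46 rad/s.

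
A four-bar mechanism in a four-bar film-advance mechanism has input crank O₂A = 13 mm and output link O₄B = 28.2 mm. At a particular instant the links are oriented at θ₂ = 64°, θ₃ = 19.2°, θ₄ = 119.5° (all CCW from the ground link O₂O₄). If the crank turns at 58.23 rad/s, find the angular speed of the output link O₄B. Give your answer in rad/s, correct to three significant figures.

19.2

ω₂ = 58.23 rad/s
Differentiating the loop-closure r₂e^{iθ₂}+r₃e^{iθ₃}=r₁+r₄e^{iθ₄} gives r₂ω₂e^{iθ₂}+r₃ω₃e^{iθ₃}=r₄ω₄e^{iθ₄}.
Eliminating the other unknown: ω₄ = r₂ω₂ sin(θ₂−θ₃) / [r₄ sin(θ₄−θ₃)].
Numerator sine = +0.70463; denominator sine = +0.98389.
Result = 0.013·58.23·(+0.70463) / (0.0282·(+0.98389)) = +19.225 rad/s; magnitude 19.225 rad/s.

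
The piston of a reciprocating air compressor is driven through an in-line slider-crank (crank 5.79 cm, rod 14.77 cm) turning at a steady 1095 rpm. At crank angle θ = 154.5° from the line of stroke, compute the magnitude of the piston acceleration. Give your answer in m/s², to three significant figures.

ω = 2π·1095/60 = 114.7 rad/s
x(θ) = r cosθ + √(L² − r² sin²θ); with ω constant, a = ω²·d²x/dθ².
d²x/dθ² = −r cosθ − r²(cos2θ)/√u − r⁴ sin²2θ/(4u^{3/2}),  u = L² − r² sin²θ = 0.021194 m².
Substituting r = 0.0579 m, L = 0.1477 m, θ = 154.5°: d²x/dθ² = +0.037218 m.
a = ω²·d²x/dθ² = (114.7)²·(+0.037218) = +489.37 m/s²;  |a| = 489.37 m/s².

489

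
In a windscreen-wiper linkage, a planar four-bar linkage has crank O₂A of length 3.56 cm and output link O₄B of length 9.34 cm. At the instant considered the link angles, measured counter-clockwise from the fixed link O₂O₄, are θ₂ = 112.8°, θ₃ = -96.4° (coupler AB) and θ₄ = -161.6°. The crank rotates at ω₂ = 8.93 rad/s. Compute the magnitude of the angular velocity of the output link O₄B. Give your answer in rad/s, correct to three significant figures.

ω₂ = 8.93 rad/s
Differentiating the loop-closure r₂e^{iθ₂}+r₃e^{iθ₃}=r₁+r₄e^{iθ₄} gives r₂ω₂e^{iθ₂}+r₃ω₃e^{iθ₃}=r₄ω₄e^{iθ₄}.
Eliminating the other unknown: ω₄ = r₂ω₂ sin(θ₂−θ₃) / [r₄ sin(θ₄−θ₃)].
Numerator sine = -0.48786; denominator sine = -0.90778.
Result = 0.0356·8.93·(-0.48786) / (0.0934·(-0.90778)) = +1.8292 rad/s; magnitude 1.8292 rad/s.

1.83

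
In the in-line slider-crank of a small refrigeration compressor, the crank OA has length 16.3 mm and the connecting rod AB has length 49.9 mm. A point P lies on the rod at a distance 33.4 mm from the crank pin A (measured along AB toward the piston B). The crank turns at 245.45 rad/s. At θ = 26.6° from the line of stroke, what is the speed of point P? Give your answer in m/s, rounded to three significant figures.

2.45

ω = 245.4 rad/s.  Crank-pin speed |V_A| = rω = 4.0008 m/s, perpendicular to OA.
Rod angle: sinφ = −(r/L) sinθ ⇒ φ = -8.410°; ω_rod = −rω cosθ/√(L²−r²sin²θ) = -72.47 rad/s.
V_P = V_A + ω_rod × AP, with AP = 0.0334 m along the rod.
Components: V_Px = −rω sinθ − a·ω_rod·sinφ = -2.1454 m/s;  V_Py = rω cosθ + a·ω_rod·cosφ = +1.1829 m/s.
|V_P| = √(V_Px² + V_Py²) = 2.4499 m/s.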